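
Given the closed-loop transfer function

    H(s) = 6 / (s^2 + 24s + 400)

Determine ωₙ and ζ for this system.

ωₙ = 20 rad/s, ζ = 0.6

Compare the denominator to the standard form s^2 + 2ζωₙs + ωₙ².
ωₙ² = 400, so ωₙ = 20 rad/s.
2ζωₙ = 24, so ζ = 24/(2·20) = 0.6.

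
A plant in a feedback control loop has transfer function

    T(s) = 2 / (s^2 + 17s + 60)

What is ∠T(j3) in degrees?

∠T(j3) ≈ -45°

At s = j3: numerator = 2, denominator = 51 + j51.
∠T = ∠num − ∠den = 0° − (45°) = -45°.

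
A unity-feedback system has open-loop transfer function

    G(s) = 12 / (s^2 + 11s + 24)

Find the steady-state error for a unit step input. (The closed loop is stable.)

G(s) has no poles at the origin.
This is a Type 0 system. Kp = lim_{s→0} G(s) = 12/24 = 1/2.
e_ss = 1/(1 + Kp) = 1/(1 + 1/2) = 2/3 ≈ 0.6667.

e_ss = 0.6667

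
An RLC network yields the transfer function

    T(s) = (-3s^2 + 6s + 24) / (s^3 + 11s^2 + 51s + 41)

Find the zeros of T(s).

Set the numerator to zero: -3s^2 + 6s + 24 = 0, i.e. -3·(s^2 - 2s - 8) = 0.
Factoring: (s + 2)(s - 4) = 0.

s = -2, 4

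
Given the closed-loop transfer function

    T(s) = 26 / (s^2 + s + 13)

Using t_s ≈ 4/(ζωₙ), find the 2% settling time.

Comparing s^2 + s + 13 to s^2 + 2ζωₙs + ωₙ²: ωₙ = √13 ≈ 3.606 rad/s and ζ = 1/(2·√13) ≈ 0.1387.
ζωₙ = 1/2 = 0.5, so t_s ≈ 4/(ζωₙ) = 4/0.5 = 8 s.

t_s ≈ 8 s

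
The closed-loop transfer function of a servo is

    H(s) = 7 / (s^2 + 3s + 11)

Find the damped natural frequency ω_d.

Comparing s^2 + 3s + 11 to s^2 + 2ζωₙs + ωₙ²: ωₙ = √11 ≈ 3.317 rad/s and ζ = 3/(2·√11) ≈ 0.4523.
ζωₙ = 3/2 = 1.5, so ω_d = ωₙ√(1−ζ²) = √(ωₙ² − (ζωₙ)²) = √(11 − 1.5²) = √8.75 ≈ 2.958 rad/s.

ω_d ≈ 2.958 rad/s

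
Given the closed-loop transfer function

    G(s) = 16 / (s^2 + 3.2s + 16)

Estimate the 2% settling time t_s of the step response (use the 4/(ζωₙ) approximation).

Comparing s^2 + 3.2s + 16 to s^2 + 2ζωₙs + ωₙ²: ωₙ = 4 rad/s and ζ = 3.2/(2·4) = 0.4.
ζωₙ = 3.2/2 = 1.6, so t_s ≈ 4/(ζωₙ) = 4/1.6 = 2.500 s.

t_s ≈ 2.500 s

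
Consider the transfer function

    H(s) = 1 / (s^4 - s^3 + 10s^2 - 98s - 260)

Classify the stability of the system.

The denominator s^4 - s^3 + 10s^2 - 98s - 260 factors as (s + 2)(s^2 + 2s + 26)(s - 5), giving poles at s = -2, -1 ± 5j, 5.
Since the pole(s) at s = 5 lie in the right half-plane, the system is unstable.

unstable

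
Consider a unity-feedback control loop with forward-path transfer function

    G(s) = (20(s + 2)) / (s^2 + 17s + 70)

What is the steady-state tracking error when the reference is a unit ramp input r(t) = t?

G(s) has no poles at the origin.
This is a Type 0 system; Kv = lim_{s→0} s·G(s) = 0, so the steady-state error for a ramp input is infinite.

e_ss = ∞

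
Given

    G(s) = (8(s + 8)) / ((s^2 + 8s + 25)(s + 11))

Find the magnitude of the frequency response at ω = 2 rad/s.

|G(j2)| ≈ 0.2235

Substitute s = j2: numerator = 64 + j16, denominator = 199 + j218.
|G(j2)| = |64 + j16| / |199 + j218| = 65.970 / 295.17 ≈ 0.2235.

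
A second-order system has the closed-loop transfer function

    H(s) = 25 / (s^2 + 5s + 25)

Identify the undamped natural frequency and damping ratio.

Compare the denominator to the standard form s^2 + 2ζωₙs + ωₙ².
ωₙ² = 25, so ωₙ = 5 rad/s.
2ζωₙ = 5, so ζ = 5/(2·5) = 0.5.

ωₙ = 5 rad/s, ζ = 0.5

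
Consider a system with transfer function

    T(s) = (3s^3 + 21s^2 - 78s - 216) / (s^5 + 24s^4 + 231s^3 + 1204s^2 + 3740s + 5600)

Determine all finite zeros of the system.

Set the numerator to zero: 3s^3 + 21s^2 - 78s - 216 = 0, i.e. 3·(s^3 + 7s^2 - 26s - 72) = 0.
Factoring: (s + 2)(s - 4)(s + 9) = 0.

s = -2, 4, -9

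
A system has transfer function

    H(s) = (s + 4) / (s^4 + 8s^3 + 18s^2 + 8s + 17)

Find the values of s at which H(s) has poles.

The poles are the roots of the denominator s^4 + 8s^3 + 18s^2 + 8s + 17 = 0.
No real roots exist; factor into two real quadratics: (s^2 + 1)(s^2 + 8s + 17) = 0.
Each quadratic gives a conjugate pair via the quadratic formula.

s = j, -j, -4 + j, -4 - j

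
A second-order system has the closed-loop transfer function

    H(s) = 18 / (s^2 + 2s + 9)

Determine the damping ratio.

Compare the denominator to the standard form s^2 + 2ζωₙs + ωₙ².
ωₙ² = 9, so ωₙ = 3 rad/s.
2ζωₙ = 2, so ζ = 2/(2·3) ≈ 0.3333.

ζ ≈ 0.3333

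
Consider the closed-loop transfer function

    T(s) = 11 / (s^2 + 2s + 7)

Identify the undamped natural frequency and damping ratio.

ωₙ ≈ 2.646 rad/s, ζ ≈ 0.3780

Compare the denominator to the standard form s^2 + 2ζωₙs + ωₙ².
ωₙ² = 7, so ωₙ = √7 ≈ 2.646 rad/s.
2ζωₙ = 2, so ζ = 2/(2·√7) ≈ 0.3780.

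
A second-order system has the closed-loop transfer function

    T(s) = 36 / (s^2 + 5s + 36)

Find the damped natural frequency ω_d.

Comparing s^2 + 5s + 36 to s^2 + 2ζωₙs + ωₙ²: ωₙ = 6 rad/s and ζ = 5/(2·6) ≈ 0.4167.
ζωₙ = 5/2 = 2.5, so ω_d = ωₙ√(1−ζ²) = √(ωₙ² − (ζωₙ)²) = √(36 − 2.5²) = √29.75 ≈ 5.454 rad/s.

ω_d ≈ 5.454 rad/s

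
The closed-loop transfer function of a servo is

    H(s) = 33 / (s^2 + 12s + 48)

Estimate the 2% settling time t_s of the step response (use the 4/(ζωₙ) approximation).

Comparing s^2 + 12s + 48 to s^2 + 2ζωₙs + ωₙ²: ωₙ = √48 ≈ 6.928 rad/s and ζ = 12/(2·√48) ≈ 0.8660.
ζωₙ = 12/2 = 6, so t_s ≈ 4/(ζωₙ) = 4/6 ≈ 0.6667 s.

t_s ≈ 0.6667 s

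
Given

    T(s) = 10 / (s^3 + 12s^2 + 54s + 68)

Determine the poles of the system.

s = -5 ± 3j, -2

The poles are the roots of the denominator s^3 + 12s^2 + 54s + 68 = 0.
Trying s = -2: the polynomial evaluates to 0, so (s + 2) is a factor.
Dividing out leaves s^2 + 10s + 34 = 0.
The quadratic formula then gives s = -5 ± 3j.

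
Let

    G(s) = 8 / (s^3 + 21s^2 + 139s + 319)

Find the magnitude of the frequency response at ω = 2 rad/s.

|G(j2)| ≈ 0.02235

Substitute s = j2: numerator = 8, denominator = 235 + j270.
|G(j2)| = |8| / |235 + j270| = 8 / 357.95 ≈ 0.02235.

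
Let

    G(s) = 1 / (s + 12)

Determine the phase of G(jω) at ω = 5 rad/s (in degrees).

At s = j5: numerator = 1, denominator = 12 + j5.
∠G = ∠num − ∠den = 0° − (22.620°) = -22.62°.

∠G(j5) ≈ -22.62°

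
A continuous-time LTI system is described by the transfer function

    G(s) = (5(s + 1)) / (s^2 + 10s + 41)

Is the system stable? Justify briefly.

stable

The poles can be read from the denominator factors: s = -5 ± 4j.
Since all poles lie strictly in the left half-plane, the system is stable.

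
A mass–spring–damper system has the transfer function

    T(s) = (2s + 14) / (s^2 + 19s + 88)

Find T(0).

T(0) = 7/44 ≈ 0.1591

Set s = 0: T(0) = (14) / (88) = 7/44.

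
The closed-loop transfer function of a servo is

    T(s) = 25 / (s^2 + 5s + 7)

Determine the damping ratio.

Compare the denominator to the standard form s^2 + 2ζωₙs + ωₙ².
ωₙ² = 7, so ωₙ = √7 ≈ 2.646 rad/s.
2ζωₙ = 5, so ζ = 5/(2·√7) ≈ 0.9449.

ζ ≈ 0.9449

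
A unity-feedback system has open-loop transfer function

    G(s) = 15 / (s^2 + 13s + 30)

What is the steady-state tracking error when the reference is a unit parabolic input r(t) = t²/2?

e_ss = ∞

G(s) has no poles at the origin.
This is a Type 0 system; Ka = lim_{s→0} s^2·G(s) = 0, so the steady-state error for a parabola input is infinite.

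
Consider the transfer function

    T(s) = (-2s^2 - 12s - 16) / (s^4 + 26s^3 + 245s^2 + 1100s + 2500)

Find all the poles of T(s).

s = -3 ± 4j, -10, -10

The poles are the roots of the denominator s^4 + 26s^3 + 245s^2 + 1100s + 2500 = 0.
Trying s = -10: the polynomial evaluates to 0, so (s + 10) is a factor.
Dividing out leaves s^3 + 16s^2 + 85s + 250 = 0.
This factors further as (s^2 + 6s + 25)(s + 10) = 0.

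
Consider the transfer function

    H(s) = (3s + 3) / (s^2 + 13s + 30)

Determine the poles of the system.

The poles are the roots of the denominator s^2 + 13s + 30 = 0.
Factoring: (s + 10)(s + 3) = 0, so s = -10 and s = -3.

s = -10, -3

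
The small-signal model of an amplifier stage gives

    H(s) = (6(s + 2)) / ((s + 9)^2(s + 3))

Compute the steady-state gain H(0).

H(0) = 4/81 ≈ 0.04938

At s = 0 each factor (s + a) contributes a and each (s^2 + bs + c) contributes c.
H(0) = 6·(2) / ((9) · (3) · (9)) = 12/243 = 4/81.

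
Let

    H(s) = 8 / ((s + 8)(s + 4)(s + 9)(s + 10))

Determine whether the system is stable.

stable

The poles can be read from the denominator factors: s = -8, -4, -9, -10.
Since all poles lie strictly in the left half-plane, the system is stable.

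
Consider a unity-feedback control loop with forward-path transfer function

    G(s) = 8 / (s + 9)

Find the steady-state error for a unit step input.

G(s) has no poles at the origin.
This is a Type 0 system. Kp = lim_{s→0} G(s) = 8/9.
e_ss = 1/(1 + Kp) = 1/(1 + 8/9) = 9/17 ≈ 0.5294.

e_ss = 0.5294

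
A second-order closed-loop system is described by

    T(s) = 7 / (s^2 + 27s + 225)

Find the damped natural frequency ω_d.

Comparing s^2 + 27s + 225 to s^2 + 2ζωₙs + ωₙ²: ωₙ = 15 rad/s and ζ = 27/(2·15) = 0.9.
ζωₙ = 27/2 = 13.5, so ω_d = ωₙ√(1−ζ²) = √(ωₙ² − (ζωₙ)²) = √(225 − 13.5²) = √42.75 ≈ 6.538 rad/s.

ω_d ≈ 6.538 rad/s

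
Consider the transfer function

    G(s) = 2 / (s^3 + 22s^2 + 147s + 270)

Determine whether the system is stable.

stable

The denominator s^3 + 22s^2 + 147s + 270 factors as (s + 3)(s + 10)(s + 9), giving poles at s = -3, -10, -9.
Since all poles lie strictly in the left half-plane, the system is stable.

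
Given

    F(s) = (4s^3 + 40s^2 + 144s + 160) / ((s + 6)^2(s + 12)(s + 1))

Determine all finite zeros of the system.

s = -2, -4 ± 2j

Set the numerator to zero: 4s^3 + 40s^2 + 144s + 160 = 0, i.e. 4·(s^3 + 10s^2 + 36s + 40) = 0.
Factoring: (s + 2)(s^2 + 8s + 20) = 0.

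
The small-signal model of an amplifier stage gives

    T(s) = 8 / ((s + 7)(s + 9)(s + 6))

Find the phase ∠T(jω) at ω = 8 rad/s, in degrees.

At s = j8: numerator = 8, denominator = -1030 + j760.
∠T = ∠num − ∠den = 0° − (143.58°) = -143.6°.

∠T(j8) ≈ -143.6°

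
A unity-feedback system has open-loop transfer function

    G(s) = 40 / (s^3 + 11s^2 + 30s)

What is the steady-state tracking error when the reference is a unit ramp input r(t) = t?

G(s) has one pole at the origin.
This is a Type 1 system. Kv = lim_{s→0} s·G(s) = 40/30 = 4/3.
e_ss = 1/Kv = 1/(4/3) = 3/4 ≈ 0.7500.

e_ss = 0.7500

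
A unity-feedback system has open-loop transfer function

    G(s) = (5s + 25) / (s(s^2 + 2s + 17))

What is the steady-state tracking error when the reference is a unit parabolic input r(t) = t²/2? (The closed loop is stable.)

G(s) has one pole at the origin.
This is a Type 1 system; Ka = lim_{s→0} s^2·G(s) = 0, so the steady-state error for a parabola input is infinite.

e_ss = ∞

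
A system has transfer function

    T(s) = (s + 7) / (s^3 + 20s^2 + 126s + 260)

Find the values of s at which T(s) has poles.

The poles are the roots of the denominator s^3 + 20s^2 + 126s + 260 = 0.
Trying s = -10: the polynomial evaluates to 0, so (s + 10) is a factor.
Dividing out leaves s^2 + 10s + 26 = 0.
The quadratic formula then gives s = -5 ± 1j.

s = -10, -5 + j, -5 - j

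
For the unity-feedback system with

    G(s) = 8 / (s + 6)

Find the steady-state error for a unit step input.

e_ss = 0.4286

G(s) has no poles at the origin.
This is a Type 0 system. Kp = lim_{s→0} G(s) = 8/6 = 4/3.
e_ss = 1/(1 + Kp) = 1/(1 + 4/3) = 3/7 ≈ 0.4286.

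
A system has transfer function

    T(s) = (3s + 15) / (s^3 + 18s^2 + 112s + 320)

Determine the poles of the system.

The poles are the roots of the denominator s^3 + 18s^2 + 112s + 320 = 0.
Trying s = -10: the polynomial evaluates to 0, so (s + 10) is a factor.
Dividing out leaves s^2 + 8s + 32 = 0.
The quadratic formula then gives s = -4 ± 4j.

s = -10, -4 ± 4j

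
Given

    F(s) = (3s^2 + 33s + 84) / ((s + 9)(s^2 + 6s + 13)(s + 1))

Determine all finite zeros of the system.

s = -4, -7

Set the numerator to zero: 3s^2 + 33s + 84 = 0, i.e. 3·(s^2 + 11s + 28) = 0.
Factoring: (s + 4)(s + 7) = 0.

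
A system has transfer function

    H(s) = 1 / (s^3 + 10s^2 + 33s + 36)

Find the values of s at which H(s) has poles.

s = -3, -4, -3

The poles are the roots of the denominator s^3 + 10s^2 + 33s + 36 = 0.
Trying s = -3: the polynomial evaluates to 0, so (s + 3) is a factor.
Dividing out leaves s^2 + 7s + 12 = 0.
Factoring the quadratic: (s + 4)(s + 3) = 0.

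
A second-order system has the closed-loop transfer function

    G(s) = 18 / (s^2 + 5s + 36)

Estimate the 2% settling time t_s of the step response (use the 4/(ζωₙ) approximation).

t_s ≈ 1.600 s

Comparing s^2 + 5s + 36 to s^2 + 2ζωₙs + ωₙ²: ωₙ = 6 rad/s and ζ = 5/(2·6) ≈ 0.4167.
ζωₙ = 5/2 = 2.5, so t_s ≈ 4/(ζωₙ) = 4/2.5 = 1.600 s.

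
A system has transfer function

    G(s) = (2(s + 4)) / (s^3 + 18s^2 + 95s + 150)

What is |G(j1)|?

Substitute s = j1: numerator = 8 + j2, denominator = 132 + j94.
|G(j1)| = |8 + j2| / |132 + j94| = 8.2462 / 162.05 ≈ 0.05089.

|G(j1)| ≈ 0.05089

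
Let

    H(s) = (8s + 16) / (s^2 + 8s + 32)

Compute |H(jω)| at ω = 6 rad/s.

Substitute s = j6: numerator = 16 + j48, denominator = -4 + j48.
|H(j6)| = |16 + j48| / |-4 + j48| = 50.596 / 48.166 ≈ 1.050.

|H(j6)| ≈ 1.050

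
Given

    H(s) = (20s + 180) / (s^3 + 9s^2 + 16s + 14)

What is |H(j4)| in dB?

Substitute s = j4: numerator = 180 + j80, denominator = -130.
|H(j4)| = |180 + j80| / |-130| = 196.98 / 130 ≈ 1.515.
In decibels: 20·log₁₀(1.515) ≈ 3.61 dB.

|H(j4)|_dB ≈ 3.61 dB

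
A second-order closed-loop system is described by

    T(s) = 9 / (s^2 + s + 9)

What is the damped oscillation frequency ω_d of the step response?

Comparing s^2 + s + 9 to s^2 + 2ζωₙs + ωₙ²: ωₙ = 3 rad/s and ζ = 1/(2·3) ≈ 0.1667.
ζωₙ = 1/2 = 0.5, so ω_d = ωₙ√(1−ζ²) = √(ωₙ² − (ζωₙ)²) = √(9 − 0.5²) = √8.75 ≈ 2.958 rad/s.

ω_d ≈ 2.958 rad/s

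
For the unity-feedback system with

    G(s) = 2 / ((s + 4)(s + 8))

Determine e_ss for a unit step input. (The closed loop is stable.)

e_ss = 0.9412

G(s) has no poles at the origin.
This is a Type 0 system. Kp = lim_{s→0} G(s) = 2/32 = 1/16.
e_ss = 1/(1 + Kp) = 1/(1 + 1/16) = 16/17 ≈ 0.9412.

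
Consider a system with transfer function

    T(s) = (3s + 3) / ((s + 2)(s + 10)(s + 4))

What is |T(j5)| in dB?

Substitute s = j5: numerator = 3 + j15, denominator = -320 + j215.
|T(j5)| = |3 + j15| / |-320 + j215| = 15.297 / 385.52 ≈ 0.03968.
In decibels: 20·log₁₀(0.03968) ≈ -28.0 dB.

|T(j5)|_dB ≈ -28.0 dB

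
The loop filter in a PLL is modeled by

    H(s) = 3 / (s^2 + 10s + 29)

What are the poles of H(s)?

s = -5 + 2j, -5 - 2j

The poles are the roots of the denominator s^2 + 10s + 29 = 0.
Using the quadratic formula: s = (-10 ± √(-16))/2 = -5 ± 2j.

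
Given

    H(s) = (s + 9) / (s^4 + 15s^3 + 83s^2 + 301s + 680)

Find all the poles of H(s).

s = -8, -1 ± 4j, -5

The poles are the roots of the denominator s^4 + 15s^3 + 83s^2 + 301s + 680 = 0.
Trying s = -8: the polynomial evaluates to 0, so (s + 8) is a factor.
Dividing out leaves s^3 + 7s^2 + 27s + 85 = 0.
This factors further as (s^2 + 2s + 17)(s + 5) = 0.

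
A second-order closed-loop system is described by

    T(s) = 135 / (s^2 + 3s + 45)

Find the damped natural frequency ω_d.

Comparing s^2 + 3s + 45 to s^2 + 2ζωₙs + ωₙ²: ωₙ = √45 ≈ 6.708 rad/s and ζ = 3/(2·√45) ≈ 0.2236.
ζωₙ = 3/2 = 1.5, so ω_d = ωₙ√(1−ζ²) = √(ωₙ² − (ζωₙ)²) = √(45 − 1.5²) = √42.75 ≈ 6.538 rad/s.

ω_d ≈ 6.538 rad/s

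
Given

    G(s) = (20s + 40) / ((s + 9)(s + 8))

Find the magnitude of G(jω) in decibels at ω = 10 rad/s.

|G(j10)|_dB ≈ 1.47 dB

Substitute s = j10: numerator = 40 + j200, denominator = -28 + j170.
|G(j10)| = |40 + j200| / |-28 + j170| = 203.96 / 172.29 ≈ 1.184.
In decibels: 20·log₁₀(1.184) ≈ 1.47 dB.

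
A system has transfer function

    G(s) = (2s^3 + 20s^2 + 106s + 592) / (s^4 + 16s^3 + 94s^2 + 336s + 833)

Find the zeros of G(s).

s = -1 + 6j, -1 - 6j, -8

Set the numerator to zero: 2s^3 + 20s^2 + 106s + 592 = 0, i.e. 2·(s^3 + 10s^2 + 53s + 296) = 0.
Factoring: (s^2 + 2s + 37)(s + 8) = 0.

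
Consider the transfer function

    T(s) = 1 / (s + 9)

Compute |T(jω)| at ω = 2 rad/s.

Substitute s = j2: numerator = 1, denominator = 9 + j2.
|T(j2)| = |1| / |9 + j2| = 1 / 9.2195 ≈ 0.1085.

|T(j2)| ≈ 0.1085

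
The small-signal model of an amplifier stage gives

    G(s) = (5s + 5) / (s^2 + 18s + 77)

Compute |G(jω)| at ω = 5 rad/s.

|G(j5)| ≈ 0.2453

Substitute s = j5: numerator = 5 + j25, denominator = 52 + j90.
|G(j5)| = |5 + j25| / |52 + j90| = 25.495 / 103.94 ≈ 0.2453.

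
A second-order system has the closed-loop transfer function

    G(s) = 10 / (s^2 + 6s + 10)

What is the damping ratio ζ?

ζ ≈ 0.9487

Compare the denominator to the standard form s^2 + 2ζωₙs + ωₙ².
ωₙ² = 10, so ωₙ = √10 ≈ 3.162 rad/s.
2ζωₙ = 6, so ζ = 6/(2·√10) ≈ 0.9487.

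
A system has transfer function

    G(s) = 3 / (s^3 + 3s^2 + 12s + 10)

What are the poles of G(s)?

The poles are the roots of the denominator s^3 + 3s^2 + 12s + 10 = 0.
Trying s = -1: the polynomial evaluates to 0, so (s + 1) is a factor.
Dividing out leaves s^2 + 2s + 10 = 0.
The quadratic formula then gives s = -1 ± 3j.

s = -1 ± 3j, -1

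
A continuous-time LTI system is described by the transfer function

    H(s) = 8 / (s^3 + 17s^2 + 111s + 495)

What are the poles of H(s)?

s = -3 ± 6j, -11

The poles are the roots of the denominator s^3 + 17s^2 + 111s + 495 = 0.
Trying s = -11: the polynomial evaluates to 0, so (s + 11) is a factor.
Dividing out leaves s^2 + 6s + 45 = 0.
The quadratic formula then gives s = -3 ± 6j.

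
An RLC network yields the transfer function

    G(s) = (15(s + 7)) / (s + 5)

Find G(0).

G(0) = 21

At s = 0 each factor (s + a) contributes a and each (s^2 + bs + c) contributes c.
G(0) = 15·(7) / ((5)) = 105/5 = 21.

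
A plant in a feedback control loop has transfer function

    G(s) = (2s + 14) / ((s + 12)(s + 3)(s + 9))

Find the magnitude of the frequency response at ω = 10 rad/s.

|G(j10)| ≈ 0.01113

Substitute s = j10: numerator = 14 + j20, denominator = -2076 + j710.
|G(j10)| = |14 + j20| / |-2076 + j710| = 24.413 / 2194.1 ≈ 0.01113.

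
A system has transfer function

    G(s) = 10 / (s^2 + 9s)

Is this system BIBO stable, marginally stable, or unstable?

The denominator s^2 + 9s factors as s(s + 9), giving poles at s = 0, -9.
Since the simple pole(s) at s = 0 lie on the jω-axis with none in the right half-plane, the system is marginally stable.

marginally stable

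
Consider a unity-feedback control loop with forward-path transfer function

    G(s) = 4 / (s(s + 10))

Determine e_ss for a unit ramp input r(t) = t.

e_ss = 2.500

G(s) has one pole at the origin.
This is a Type 1 system. Kv = lim_{s→0} s·G(s) = 4/10 = 2/5.
e_ss = 1/Kv = 1/(2/5) = 5/2 ≈ 2.500.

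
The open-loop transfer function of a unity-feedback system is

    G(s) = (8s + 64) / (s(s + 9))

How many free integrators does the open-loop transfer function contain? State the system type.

Type 1

The denominator has 1 factor of s at the origin (free integrator), so this is a Type 1 system.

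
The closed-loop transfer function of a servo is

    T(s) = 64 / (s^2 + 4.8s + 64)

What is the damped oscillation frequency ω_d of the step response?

ω_d ≈ 7.632 rad/s

Comparing s^2 + 4.8s + 64 to s^2 + 2ζωₙs + ωₙ²: ωₙ = 8 rad/s and ζ = 4.8/(2·8) = 0.3.
ζωₙ = 4.8/2 = 2.4, so ω_d = ωₙ√(1−ζ²) = √(ωₙ² − (ζωₙ)²) = √(64 − 2.4²) = √58.24 ≈ 7.632 rad/s.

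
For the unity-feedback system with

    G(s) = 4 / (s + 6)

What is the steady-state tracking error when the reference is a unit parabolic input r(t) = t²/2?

e_ss = ∞

G(s) has no poles at the origin.
This is a Type 0 system; Ka = lim_{s→0} s^2·G(s) = 0, so the steady-state error for a parabola input is infinite.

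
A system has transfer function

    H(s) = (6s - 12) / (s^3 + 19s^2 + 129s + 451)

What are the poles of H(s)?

s = -11, -4 + 5j, -4 - 5j

The poles are the roots of the denominator s^3 + 19s^2 + 129s + 451 = 0.
Trying s = -11: the polynomial evaluates to 0, so (s + 11) is a factor.
Dividing out leaves s^2 + 8s + 41 = 0.
The quadratic formula then gives s = -4 ± 5j.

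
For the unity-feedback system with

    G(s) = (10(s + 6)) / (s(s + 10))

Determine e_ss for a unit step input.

e_ss = 0

G(s) has one pole at the origin.
This is a Type 1 system; for a step input the steady-state error is zero.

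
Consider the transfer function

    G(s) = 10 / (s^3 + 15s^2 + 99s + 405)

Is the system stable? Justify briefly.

The denominator s^3 + 15s^2 + 99s + 405 factors as (s^2 + 6s + 45)(s + 9), giving poles at s = -3 ± 6j, -9.
Since all poles lie strictly in the left half-plane, the system is stable.

stable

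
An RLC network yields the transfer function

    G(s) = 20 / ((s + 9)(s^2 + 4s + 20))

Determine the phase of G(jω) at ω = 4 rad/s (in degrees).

At s = j4: numerator = 20, denominator = -28 + j160.
∠G = ∠num − ∠den = 0° − (99.926°) = -99.93°.

∠G(j4) ≈ -99.93°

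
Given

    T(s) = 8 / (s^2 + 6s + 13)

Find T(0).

T(0) = 8/13 ≈ 0.6154

At s = 0 each factor (s + a) contributes a and each (s^2 + bs + c) contributes c.
T(0) = 8·1 / ((13)) = 8/13 = 8/13.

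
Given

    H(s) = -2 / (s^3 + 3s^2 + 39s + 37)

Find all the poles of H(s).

The poles are the roots of the denominator s^3 + 3s^2 + 39s + 37 = 0.
Trying s = -1: the polynomial evaluates to 0, so (s + 1) is a factor.
Dividing out leaves s^2 + 2s + 37 = 0.
The quadratic formula then gives s = -1 ± 6j.

s = -1 ± 6j, -1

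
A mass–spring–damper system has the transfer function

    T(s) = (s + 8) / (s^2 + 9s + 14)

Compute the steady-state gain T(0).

Set s = 0: T(0) = (8) / (14) = 4/7.

T(0) = 4/7 ≈ 0.5714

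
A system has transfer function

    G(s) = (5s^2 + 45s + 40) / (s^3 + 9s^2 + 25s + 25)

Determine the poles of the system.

s = -2 + j, -2 - j, -5

The poles are the roots of the denominator s^3 + 9s^2 + 25s + 25 = 0.
Trying s = -5: the polynomial evaluates to 0, so (s + 5) is a factor.
Dividing out leaves s^2 + 4s + 5 = 0.
The quadratic formula then gives s = -2 ± 1j.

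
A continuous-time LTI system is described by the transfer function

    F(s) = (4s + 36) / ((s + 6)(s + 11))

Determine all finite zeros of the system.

s = -9

Set the numerator to zero: 4s + 36 = 0, i.e. 4·(s + 9) = 0.
So s = -9.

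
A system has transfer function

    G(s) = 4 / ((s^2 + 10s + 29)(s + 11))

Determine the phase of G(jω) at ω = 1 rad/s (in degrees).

∠G(j1) ≈ -24.85°

At s = j1: numerator = 4, denominator = 298 + j138.
∠G = ∠num − ∠den = 0° − (24.848°) = -24.85°.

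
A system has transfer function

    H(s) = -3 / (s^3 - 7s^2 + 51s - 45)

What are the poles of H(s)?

The poles are the roots of the denominator s^3 - 7s^2 + 51s - 45 = 0.
Trying s = 1: the polynomial evaluates to 0, so (s - 1) is a factor.
Dividing out leaves s^2 - 6s + 45 = 0.
The quadratic formula then gives s = 3 ± 6j.

s = 3 ± 6j, 1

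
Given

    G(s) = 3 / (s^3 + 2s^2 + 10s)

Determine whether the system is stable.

The denominator s^3 + 2s^2 + 10s factors as s(s^2 + 2s + 10), giving poles at s = 0, -1 ± 3j.
Since the simple pole(s) at s = 0 lie on the jω-axis with none in the right half-plane, the system is marginally stable.

marginally stable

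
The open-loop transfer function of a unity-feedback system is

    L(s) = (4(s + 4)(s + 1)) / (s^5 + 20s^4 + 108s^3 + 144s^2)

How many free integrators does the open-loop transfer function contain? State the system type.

The denominator has 2 factors of s at the origin (free integrators), so this is a Type 2 system.

Type 2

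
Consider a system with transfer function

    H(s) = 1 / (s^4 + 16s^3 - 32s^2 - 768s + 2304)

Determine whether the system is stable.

The denominator s^4 + 16s^3 - 32s^2 - 768s + 2304 factors as (s - 4)^2(s + 12)^2, giving poles at s = 4, -12, 4, -12.
Since the pole(s) at s = 4, 4 lie in the right half-plane, the system is unstable.

unstable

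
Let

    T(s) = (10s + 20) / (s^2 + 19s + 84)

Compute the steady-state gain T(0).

T(0) = 5/21 ≈ 0.2381

Set s = 0: T(0) = (20) / (84) = 5/21.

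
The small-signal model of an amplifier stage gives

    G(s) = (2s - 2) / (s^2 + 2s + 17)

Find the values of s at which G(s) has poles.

The poles are the roots of the denominator s^2 + 2s + 17 = 0.
Using the quadratic formula: s = (-2 ± √(-64))/2 = -1 ± 4j.

s = -1 + 4j, -1 - 4j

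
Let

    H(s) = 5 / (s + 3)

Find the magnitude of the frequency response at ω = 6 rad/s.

Substitute s = j6: numerator = 5, denominator = 3 + j6.
|H(j6)| = |5| / |3 + j6| = 5 / 6.7082 ≈ 0.7454.

|H(j6)| ≈ 0.7454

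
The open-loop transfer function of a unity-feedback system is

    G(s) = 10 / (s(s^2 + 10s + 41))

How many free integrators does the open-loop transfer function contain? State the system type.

Type 1

The denominator has 1 factor of s at the origin (free integrator), so this is a Type 1 system.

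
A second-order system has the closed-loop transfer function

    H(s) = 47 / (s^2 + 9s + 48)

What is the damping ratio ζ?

ζ ≈ 0.6495

Compare the denominator to the standard form s^2 + 2ζωₙs + ωₙ².
ωₙ² = 48, so ωₙ = √48 ≈ 6.928 rad/s.
2ζωₙ = 9, so ζ = 9/(2·√48) ≈ 0.6495.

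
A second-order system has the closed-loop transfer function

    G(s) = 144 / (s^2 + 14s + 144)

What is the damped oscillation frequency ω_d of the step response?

Comparing s^2 + 14s + 144 to s^2 + 2ζωₙs + ωₙ²: ωₙ = 12 rad/s and ζ = 14/(2·12) ≈ 0.5833.
ζωₙ = 14/2 = 7, so ω_d = ωₙ√(1−ζ²) = √(ωₙ² − (ζωₙ)²) = √(144 − 7²) = √95 ≈ 9.747 rad/s.

ω_d ≈ 9.747 rad/s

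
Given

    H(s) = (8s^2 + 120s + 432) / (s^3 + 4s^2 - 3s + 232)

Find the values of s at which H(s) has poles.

s = 2 + 5j, 2 - 5j, -8

The poles are the roots of the denominator s^3 + 4s^2 - 3s + 232 = 0.
Trying s = -8: the polynomial evaluates to 0, so (s + 8) is a factor.
Dividing out leaves s^2 - 4s + 29 = 0.
The quadratic formula then gives s = 2 ± 5j.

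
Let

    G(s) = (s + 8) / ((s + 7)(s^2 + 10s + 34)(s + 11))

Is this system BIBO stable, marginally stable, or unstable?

stable

The poles can be read from the denominator factors: s = -7, -5 + 3j, -5 - 3j, -11.
Since all poles lie strictly in the left half-plane, the system is stable.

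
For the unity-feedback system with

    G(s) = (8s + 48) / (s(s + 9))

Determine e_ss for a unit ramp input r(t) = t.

e_ss = 0.1875

G(s) has one pole at the origin.
This is a Type 1 system. Kv = lim_{s→0} s·G(s) = 48/9 = 16/3.
e_ss = 1/Kv = 1/(16/3) = 3/16 ≈ 0.1875.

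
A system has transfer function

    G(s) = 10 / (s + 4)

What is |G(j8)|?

Substitute s = j8: numerator = 10, denominator = 4 + j8.
|G(j8)| = |10| / |4 + j8| = 10 / 8.9443 ≈ 1.118.

|G(j8)| ≈ 1.118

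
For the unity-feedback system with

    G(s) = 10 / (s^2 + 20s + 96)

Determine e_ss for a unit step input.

e_ss = 0.9057

G(s) has no poles at the origin.
This is a Type 0 system. Kp = lim_{s→0} G(s) = 10/96 = 5/48.
e_ss = 1/(1 + Kp) = 1/(1 + 5/48) = 48/53 ≈ 0.9057.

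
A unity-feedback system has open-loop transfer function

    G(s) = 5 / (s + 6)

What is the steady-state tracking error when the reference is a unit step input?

G(s) has no poles at the origin.
This is a Type 0 system. Kp = lim_{s→0} G(s) = 5/6.
e_ss = 1/(1 + Kp) = 1/(1 + 5/6) = 6/11 ≈ 0.5455.

e_ss = 0.5455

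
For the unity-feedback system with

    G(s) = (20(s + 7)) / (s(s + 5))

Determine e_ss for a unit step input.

e_ss = 0

G(s) has one pole at the origin.
This is a Type 1 system; for a step input the steady-state error is zero.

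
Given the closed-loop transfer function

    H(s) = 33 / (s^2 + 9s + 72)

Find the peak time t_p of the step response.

t_p ≈ 0.4367 s

Comparing s^2 + 9s + 72 to s^2 + 2ζωₙs + ωₙ²: ωₙ = √72 ≈ 8.485 rad/s and ζ = 9/(2·√72) ≈ 0.5303.
ζωₙ = 9/2 = 4.5, so ω_d = ωₙ√(1−ζ²) = √(ωₙ² − (ζωₙ)²) = √(72 − 4.5²) = √51.75 ≈ 7.194 rad/s.
t_p = π/ω_d = π/7.194 ≈ 0.4367 s.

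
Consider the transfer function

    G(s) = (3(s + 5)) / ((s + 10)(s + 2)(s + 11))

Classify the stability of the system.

stable

The poles can be read from the denominator factors: s = -10, -2, -11.
Since all poles lie strictly in the left half-plane, the system is stable.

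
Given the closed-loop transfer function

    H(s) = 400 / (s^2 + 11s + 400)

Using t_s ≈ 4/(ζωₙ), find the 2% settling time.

Comparing s^2 + 11s + 400 to s^2 + 2ζωₙs + ωₙ²: ωₙ = 20 rad/s and ζ = 11/(2·20) = 0.275.
ζωₙ = 11/2 = 5.5, so t_s ≈ 4/(ζωₙ) = 4/5.5 ≈ 0.7273 s.

t_s ≈ 0.7273 s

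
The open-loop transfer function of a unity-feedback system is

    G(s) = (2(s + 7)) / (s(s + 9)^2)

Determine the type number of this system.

The denominator has 1 factor of s at the origin (free integrator), so this is a Type 1 system.

Type 1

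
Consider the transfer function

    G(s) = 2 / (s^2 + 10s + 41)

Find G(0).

G(0) = 2/41 ≈ 0.04878

At s = 0 each factor (s + a) contributes a and each (s^2 + bs + c) contributes c.
G(0) = 2·1 / ((41)) = 2/41 = 2/41.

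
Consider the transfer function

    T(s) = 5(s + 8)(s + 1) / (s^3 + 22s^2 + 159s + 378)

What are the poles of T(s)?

s = -7, -6, -9

The poles are the roots of the denominator s^3 + 22s^2 + 159s + 378 = 0.
Trying s = -7: the polynomial evaluates to 0, so (s + 7) is a factor.
Dividing out leaves s^2 + 15s + 54 = 0.
Factoring the quadratic: (s + 6)(s + 9) = 0.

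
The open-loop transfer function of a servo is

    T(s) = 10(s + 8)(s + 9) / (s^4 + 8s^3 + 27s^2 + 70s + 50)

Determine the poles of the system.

s = -5, -1 + 3j, -1 - 3j, -1

The poles are the roots of the denominator s^4 + 8s^3 + 27s^2 + 70s + 50 = 0.
Trying s = -5: the polynomial evaluates to 0, so (s + 5) is a factor.
Dividing out leaves s^3 + 3s^2 + 12s + 10 = 0.
This factors further as (s^2 + 2s + 10)(s + 1) = 0.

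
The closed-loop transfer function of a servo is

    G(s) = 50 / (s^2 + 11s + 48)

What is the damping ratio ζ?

ζ ≈ 0.7939

Compare the denominator to the standard form s^2 + 2ζωₙs + ωₙ².
ωₙ² = 48, so ωₙ = √48 ≈ 6.928 rad/s.
2ζωₙ = 11, so ζ = 11/(2·√48) ≈ 0.7939.
With ζ = 0.7939 the response is underdamped.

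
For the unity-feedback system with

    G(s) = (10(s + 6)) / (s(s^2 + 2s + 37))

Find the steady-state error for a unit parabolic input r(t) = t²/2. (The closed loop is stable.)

e_ss = ∞

G(s) has one pole at the origin.
This is a Type 1 system; Ka = lim_{s→0} s^2·G(s) = 0, so the steady-state error for a parabola input is infinite.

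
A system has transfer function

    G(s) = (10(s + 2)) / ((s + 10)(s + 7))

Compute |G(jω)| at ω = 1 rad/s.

Substitute s = j1: numerator = 20 + j10, denominator = 69 + j17.
|G(j1)| = |20 + j10| / |69 + j17| = 22.361 / 71.063 ≈ 0.3147.

|G(j1)| ≈ 0.3147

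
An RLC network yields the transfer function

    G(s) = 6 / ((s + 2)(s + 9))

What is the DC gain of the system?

Set s = 0: G(0) = (6) / (18) = 1/3.

G(0) = 1/3 ≈ 0.3333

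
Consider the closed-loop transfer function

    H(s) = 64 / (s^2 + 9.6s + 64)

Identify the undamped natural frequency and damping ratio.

Compare the denominator to the standard form s^2 + 2ζωₙs + ωₙ².
ωₙ² = 64, so ωₙ = 8 rad/s.
2ζωₙ = 9.6, so ζ = 9.6/(2·8) = 0.6.

ωₙ = 8 rad/s, ζ = 0.6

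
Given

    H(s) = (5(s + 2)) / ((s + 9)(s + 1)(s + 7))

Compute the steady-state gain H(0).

H(0) = 10/63 ≈ 0.1587

At s = 0 each factor (s + a) contributes a and each (s^2 + bs + c) contributes c.
H(0) = 5·(2) / ((9) · (1) · (7)) = 10/63 = 10/63.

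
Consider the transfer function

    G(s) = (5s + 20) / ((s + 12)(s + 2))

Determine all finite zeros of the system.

Set the numerator to zero: 5s + 20 = 0, i.e. 5·(s + 4) = 0.
So s = -4.

s = -4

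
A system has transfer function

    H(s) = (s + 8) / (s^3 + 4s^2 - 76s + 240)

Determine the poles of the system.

The poles are the roots of the denominator s^3 + 4s^2 - 76s + 240 = 0.
Trying s = -12: the polynomial evaluates to 0, so (s + 12) is a factor.
Dividing out leaves s^2 - 8s + 20 = 0.
The quadratic formula then gives s = 4 ± 2j.

s = 4 + 2j, 4 - 2j, -12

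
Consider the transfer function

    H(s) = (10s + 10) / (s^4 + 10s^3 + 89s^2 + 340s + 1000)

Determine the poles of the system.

The poles are the roots of the denominator s^4 + 10s^3 + 89s^2 + 340s + 1000 = 0.
No real roots exist; factor into two real quadratics: (s^2 + 6s + 25)(s^2 + 4s + 40) = 0.
Each quadratic gives a conjugate pair via the quadratic formula.

s = -3 ± 4j, -2 ± 6j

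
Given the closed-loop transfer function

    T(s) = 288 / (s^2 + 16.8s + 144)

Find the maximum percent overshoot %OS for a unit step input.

%OS ≈ 4.60%

Comparing s^2 + 16.8s + 144 to s^2 + 2ζωₙs + ωₙ²: ωₙ = 12 rad/s and ζ = 16.8/(2·12) = 0.7.
%OS = 100·exp(−πζ/√(1−ζ²)) = 100·exp(−π·0.7/√(1−0.7²)) ≈ 4.60%.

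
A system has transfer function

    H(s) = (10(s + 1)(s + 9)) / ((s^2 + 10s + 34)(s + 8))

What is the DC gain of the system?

H(0) = 45/136 ≈ 0.3309

At s = 0 each factor (s + a) contributes a and each (s^2 + bs + c) contributes c.
H(0) = 10·(1) · (9) / ((34) · (8)) = 90/272 = 45/136.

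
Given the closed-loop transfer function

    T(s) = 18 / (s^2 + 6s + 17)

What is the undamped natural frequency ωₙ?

Compare the denominator to the standard form s^2 + 2ζωₙs + ωₙ².
ωₙ² = 17, so ωₙ = √17 ≈ 4.123 rad/s.

ωₙ ≈ 4.123 rad/s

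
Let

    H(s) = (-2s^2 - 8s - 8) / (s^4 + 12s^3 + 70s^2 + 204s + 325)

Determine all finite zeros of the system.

Set the numerator to zero: -2s^2 - 8s - 8 = 0, i.e. -2·(s^2 + 4s + 4) = 0.
Factoring: (s + 2)^2 = 0.

s = -2, -2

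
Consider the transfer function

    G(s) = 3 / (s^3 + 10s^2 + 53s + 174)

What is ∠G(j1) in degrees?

At s = j1: numerator = 3, denominator = 164 + j52.
∠G = ∠num − ∠den = 0° − (17.592°) = -17.59°.

∠G(j1) ≈ -17.59°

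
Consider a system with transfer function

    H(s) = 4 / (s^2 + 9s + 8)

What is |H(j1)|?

Substitute s = j1: numerator = 4, denominator = 7 + j9.
|H(j1)| = |4| / |7 + j9| = 4 / 11.402 ≈ 0.3508.

|H(j1)| ≈ 0.3508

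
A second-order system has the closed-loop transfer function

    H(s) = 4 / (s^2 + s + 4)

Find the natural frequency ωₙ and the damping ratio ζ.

ωₙ = 2 rad/s, ζ = 0.25

Compare the denominator to the standard form s^2 + 2ζωₙs + ωₙ².
ωₙ² = 4, so ωₙ = 2 rad/s.
2ζωₙ = 1, so ζ = 1/(2·2) = 0.25.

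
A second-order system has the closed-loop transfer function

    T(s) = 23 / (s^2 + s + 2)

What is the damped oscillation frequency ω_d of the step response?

ω_d ≈ 1.323 rad/s

Comparing s^2 + s + 2 to s^2 + 2ζωₙs + ωₙ²: ωₙ = √2 ≈ 1.414 rad/s and ζ = 1/(2·√2) ≈ 0.3536.
ζωₙ = 1/2 = 0.5, so ω_d = ωₙ√(1−ζ²) = √(ωₙ² − (ζωₙ)²) = √(2 − 0.5²) = √1.75 ≈ 1.323 rad/s.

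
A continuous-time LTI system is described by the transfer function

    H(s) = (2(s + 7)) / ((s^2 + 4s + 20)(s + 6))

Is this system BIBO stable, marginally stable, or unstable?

The poles can be read from the denominator factors: s = -2 + 4j, -2 - 4j, -6.
Since all poles lie strictly in the left half-plane, the system is stable.

stable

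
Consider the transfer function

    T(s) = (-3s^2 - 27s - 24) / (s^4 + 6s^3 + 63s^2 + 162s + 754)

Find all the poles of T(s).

The poles are the roots of the denominator s^4 + 6s^3 + 63s^2 + 162s + 754 = 0.
No real roots exist; factor into two real quadratics: (s^2 + 2s + 26)(s^2 + 4s + 29) = 0.
Each quadratic gives a conjugate pair via the quadratic formula.

s = -1 + 5j, -1 - 5j, -2 + 5j, -2 - 5j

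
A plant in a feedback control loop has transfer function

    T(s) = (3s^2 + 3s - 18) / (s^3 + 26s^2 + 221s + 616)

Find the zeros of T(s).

s = -3, 2

Set the numerator to zero: 3s^2 + 3s - 18 = 0, i.e. 3·(s^2 + s - 6) = 0.
Factoring: (s + 3)(s - 2) = 0.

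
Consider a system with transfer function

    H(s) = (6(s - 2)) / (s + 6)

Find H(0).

At s = 0 each factor (s + a) contributes a and each (s^2 + bs + c) contributes c.
H(0) = 6·(-2) / ((6)) = -12/6 = -2.

H(0) = -2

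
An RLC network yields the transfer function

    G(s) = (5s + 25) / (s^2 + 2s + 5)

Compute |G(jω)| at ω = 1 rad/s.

|G(j1)| ≈ 5.701

Substitute s = j1: numerator = 25 + j5, denominator = 4 + j2.
|G(j1)| = |25 + j5| / |4 + j2| = 25.495 / 4.4721 ≈ 5.701.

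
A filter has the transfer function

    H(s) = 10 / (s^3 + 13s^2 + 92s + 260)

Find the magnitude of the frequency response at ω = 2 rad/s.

|H(j2)| ≈ 0.03670

Substitute s = j2: numerator = 10, denominator = 208 + j176.
|H(j2)| = |10| / |208 + j176| = 10 / 272.47 ≈ 0.03670.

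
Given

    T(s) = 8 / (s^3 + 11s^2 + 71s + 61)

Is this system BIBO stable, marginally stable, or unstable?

stable

The denominator s^3 + 11s^2 + 71s + 61 factors as (s^2 + 10s + 61)(s + 1), giving poles at s = -5 + 6j, -5 - 6j, -1.
Since all poles lie strictly in the left half-plane, the system is stable.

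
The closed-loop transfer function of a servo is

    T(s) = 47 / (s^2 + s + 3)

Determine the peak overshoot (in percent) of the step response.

%OS ≈ 38.8%

Comparing s^2 + s + 3 to s^2 + 2ζωₙs + ωₙ²: ωₙ = √3 ≈ 1.732 rad/s and ζ = 1/(2·√3) ≈ 0.2887.
%OS = 100·exp(−πζ/√(1−ζ²)) = 100·exp(−π·0.2887/√(1−0.2887²)) ≈ 38.8%.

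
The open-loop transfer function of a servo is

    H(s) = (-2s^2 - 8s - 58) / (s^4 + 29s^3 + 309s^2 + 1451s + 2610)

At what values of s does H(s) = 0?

Set the numerator to zero: -2s^2 - 8s - 58 = 0, i.e. -2·(s^2 + 4s + 29) = 0.
Factoring: (s^2 + 4s + 29) = 0.

s = -2 + 5j, -2 - 5j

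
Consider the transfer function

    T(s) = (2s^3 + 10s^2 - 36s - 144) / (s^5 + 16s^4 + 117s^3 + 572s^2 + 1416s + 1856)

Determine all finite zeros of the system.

Set the numerator to zero: 2s^3 + 10s^2 - 36s - 144 = 0, i.e. 2·(s^3 + 5s^2 - 18s - 72) = 0.
Factoring: (s - 4)(s + 6)(s + 3) = 0.

s = 4, -6, -3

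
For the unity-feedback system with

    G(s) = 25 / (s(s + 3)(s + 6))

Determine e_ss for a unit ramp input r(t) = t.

G(s) has one pole at the origin.
This is a Type 1 system. Kv = lim_{s→0} s·G(s) = 25/18.
e_ss = 1/Kv = 1/(25/18) = 18/25 ≈ 0.7200.

e_ss = 0.7200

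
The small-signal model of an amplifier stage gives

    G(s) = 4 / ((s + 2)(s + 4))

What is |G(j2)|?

Substitute s = j2: numerator = 4, denominator = 4 + j12.
|G(j2)| = |4| / |4 + j12| = 4 / 12.649 ≈ 0.3162.

|G(j2)| ≈ 0.3162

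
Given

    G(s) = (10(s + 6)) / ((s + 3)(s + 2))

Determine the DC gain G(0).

At s = 0 each factor (s + a) contributes a and each (s^2 + bs + c) contributes c.
G(0) = 10·(6) / ((3) · (2)) = 60/6 = 10.

G(0) = 10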